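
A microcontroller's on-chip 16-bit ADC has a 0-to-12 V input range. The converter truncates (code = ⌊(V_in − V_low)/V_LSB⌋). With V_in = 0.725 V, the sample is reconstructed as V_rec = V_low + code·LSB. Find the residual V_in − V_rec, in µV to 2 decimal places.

LSB = 12/2^16 = 183.11 µV.
(V_in − V_low)/LSB = (0.725 − 0)/0.000183105 = 3959.4667 → code 3959 (floor).
Code 3959 maps back to 0 + 3959×0.000183105 V = 0.72491455 V.
Difference: 8.54492e-05 V → 85.45 µV.

85.45 µV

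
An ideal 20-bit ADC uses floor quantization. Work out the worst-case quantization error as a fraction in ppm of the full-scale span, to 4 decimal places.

Truncating → worst-case error = 1 LSB = V_FS/2^20, so 1e+06/1048576 = 0.953674 ppm of full scale.

0.9537 ppm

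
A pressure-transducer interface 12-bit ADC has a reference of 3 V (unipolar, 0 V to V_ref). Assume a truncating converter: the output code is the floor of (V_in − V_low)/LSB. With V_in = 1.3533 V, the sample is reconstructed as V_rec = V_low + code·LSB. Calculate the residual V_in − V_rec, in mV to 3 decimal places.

One LSB is 3 V / 4096 = 0.732 mV.
(1.3533 − 0)/0.000732422 = 1847.7056; ⌊·⌋ gives code 1847.
V_rec = 0 + 1847·0.000732422 = 1.3527832 V.
V_in − V_rec = 0.000516797 V = 0.517 mV.

0.517 mV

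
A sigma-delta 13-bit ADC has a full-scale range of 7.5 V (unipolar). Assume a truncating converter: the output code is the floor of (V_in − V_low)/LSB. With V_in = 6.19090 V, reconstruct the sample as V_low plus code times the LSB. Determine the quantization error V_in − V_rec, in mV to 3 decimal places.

One LSB is 7.5 V / 8192 = 0.916 mV.
(V_in − V_low)/LSB = (6.19090 − 0)/0.000915527 = 6762.1137 → code 6762 (floor).
V_rec = 0 + 6762·0.000915527 = 6.1907959 V.
V_in − V_rec = 0.000104102 V = 0.104 mV.

0.104 mV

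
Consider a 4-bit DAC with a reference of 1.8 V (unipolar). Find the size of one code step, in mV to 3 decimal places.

112.500 mV

Full-scale span = 1.8 V.
LSB = 1.8 / 2^4 = 1.8 / 16 = 0.1125 V = 112.500 mV.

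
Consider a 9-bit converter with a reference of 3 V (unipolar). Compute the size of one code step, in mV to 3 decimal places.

Full-scale span = 3 V.
LSB = 3 / 2^9 = 3 / 512 = 0.00585938 V = 5.859 mV.

5.859 mV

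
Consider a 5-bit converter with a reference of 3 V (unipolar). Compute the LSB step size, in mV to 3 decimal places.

93.750 mV

Full-scale span = 3 V.
LSB = 3 / 2^5 = 3 / 32 = 0.09375 V = 93.750 mV.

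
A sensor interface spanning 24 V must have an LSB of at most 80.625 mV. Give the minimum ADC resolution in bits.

Number of steps required ≥ 24 V / 80.625 mV = 297.67.
Need 2^N ≥ 297.67; 2^8 = 256, 2^9 = 512.
Minimum N = 9.

9 bits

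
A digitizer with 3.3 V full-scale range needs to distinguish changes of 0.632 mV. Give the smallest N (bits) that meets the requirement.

Number of steps required ≥ 3.3 V / 0.632 mV = 5221.52.
Need 2^N ≥ 5221.52; 2^12 = 4096, 2^13 = 8192.
Minimum N = 13.

13 bits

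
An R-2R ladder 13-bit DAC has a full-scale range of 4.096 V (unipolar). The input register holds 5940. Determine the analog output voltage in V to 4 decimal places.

LSB = 4.096 V / 2^13 = 0.500 mV.
V_out = 0 + 5940 × 0.0005 V = 2.97 V.

2.9700 V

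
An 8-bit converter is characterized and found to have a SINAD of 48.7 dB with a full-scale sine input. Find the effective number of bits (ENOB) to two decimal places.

ENOB = (SINAD − 1.76) / 6.02 = (48.7 − 1.76)/6.02 = 7.797.

7.80 bits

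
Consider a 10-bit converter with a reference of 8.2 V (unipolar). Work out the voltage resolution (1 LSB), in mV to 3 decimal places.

8.008 mV

Full-scale span = 8.2 V.
LSB = 8.2 / 2^10 = 8.2 / 1024 = 0.00800781 V = 8.008 mV.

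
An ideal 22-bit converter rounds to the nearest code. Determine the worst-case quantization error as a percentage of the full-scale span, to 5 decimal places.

Rounding → worst-case error = ½ LSB = V_FS/2^23, so 100/8388608 = 1.19209e-05 % of full scale.

0.00001 %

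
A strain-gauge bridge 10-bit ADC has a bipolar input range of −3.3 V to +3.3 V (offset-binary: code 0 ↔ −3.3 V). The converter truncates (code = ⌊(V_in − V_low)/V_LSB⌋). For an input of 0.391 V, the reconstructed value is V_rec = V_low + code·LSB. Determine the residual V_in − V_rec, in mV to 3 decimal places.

One LSB is 6.6 V / 1024 = 6.445 mV.
(0.391 − (−3.3))/0.00644531 = 572.6642; ⌊·⌋ gives code 572.
Code 572 maps back to (−3.3) + 572×0.00644531 V = 0.38671875 V.
V_in − V_rec = 0.00428125 V = 4.281 mV.

4.281 mV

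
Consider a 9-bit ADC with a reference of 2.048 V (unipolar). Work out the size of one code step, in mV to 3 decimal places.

4.000 mV

Full-scale span = 2.048 V.
LSB = 2.048 / 2^9 = 2.048 / 512 = 0.004 V = 4.000 mV.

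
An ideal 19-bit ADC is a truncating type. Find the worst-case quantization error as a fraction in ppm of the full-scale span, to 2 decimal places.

Truncating → worst-case error = 1 LSB = V_FS/2^19, so 1e+06/524288 = 1.90735 ppm of full scale.

1.91 ppm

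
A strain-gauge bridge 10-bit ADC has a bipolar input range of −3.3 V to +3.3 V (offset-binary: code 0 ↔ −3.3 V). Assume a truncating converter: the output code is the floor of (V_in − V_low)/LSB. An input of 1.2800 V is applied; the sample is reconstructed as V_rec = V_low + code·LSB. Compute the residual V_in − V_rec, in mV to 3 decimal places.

One LSB is 6.6 V / 1024 = 6.445 mV.
Scaled input = 710.5939 LSBs, so code = 710.
Code 710 maps back to (−3.3) + 710×0.00644531 V = 1.2761719 V.
Difference: 0.00382812 V → 3.828 mV.

3.828 mV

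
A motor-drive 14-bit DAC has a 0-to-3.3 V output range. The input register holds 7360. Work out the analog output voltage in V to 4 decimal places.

1.4824 V

LSB = 3.3 V / 2^14 = 201.42 µV.
V_out = 0 + 7360 × 0.000201416 V = 1.48242 V.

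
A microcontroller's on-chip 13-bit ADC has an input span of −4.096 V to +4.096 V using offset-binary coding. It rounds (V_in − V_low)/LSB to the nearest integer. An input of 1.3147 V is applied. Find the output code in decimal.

LSB = 8.192 V / 8192 = 1.000 mV.
(1.3147 − (−4.096)) / 0.001 = 5410.700 LSBs.
round(5410.700) = 5411.

code 5411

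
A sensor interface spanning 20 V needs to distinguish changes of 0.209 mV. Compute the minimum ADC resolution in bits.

17 bits

Number of steps required ≥ 20 V / 0.209 mV = 95693.78.
Need 2^N ≥ 95693.78; 2^16 = 65536, 2^17 = 131072.
Minimum N = 17.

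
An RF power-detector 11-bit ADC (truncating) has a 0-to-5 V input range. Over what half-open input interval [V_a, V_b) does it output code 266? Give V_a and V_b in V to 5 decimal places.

[0.64941 V, 0.65186 V)

LSB = 5/2^11 = 2.441 mV.
V_a = V_low + 266·LSB = 0.649414 V; V_b = V_low + 267·LSB = 0.651855 V.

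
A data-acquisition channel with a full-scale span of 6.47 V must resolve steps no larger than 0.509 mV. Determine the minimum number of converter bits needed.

14 bits

Number of steps required ≥ 6.47 V / 0.509 mV = 12711.20.
Need 2^N ≥ 12711.20; 2^13 = 8192, 2^14 = 16384.
Minimum N = 14.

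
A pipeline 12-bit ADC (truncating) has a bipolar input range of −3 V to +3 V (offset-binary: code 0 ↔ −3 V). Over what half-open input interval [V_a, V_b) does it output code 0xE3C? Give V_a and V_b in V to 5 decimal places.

[2.33789 V, 2.33936 V)

LSB = 6/2^12 = 1.465 mV.
Code 0xE3C = 3644 decimal.
V_a = V_low + 3644·LSB = 2.33789 V; V_b = V_low + 3645·LSB = 2.33936 V.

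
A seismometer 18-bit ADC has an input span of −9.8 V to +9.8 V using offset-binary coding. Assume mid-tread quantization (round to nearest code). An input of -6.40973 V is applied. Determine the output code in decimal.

code 45344

With 262144 levels over 19.6 V, one step is 74.77 µV.
Input sits at 45343.823 steps above V_low.
So the output code is 45344.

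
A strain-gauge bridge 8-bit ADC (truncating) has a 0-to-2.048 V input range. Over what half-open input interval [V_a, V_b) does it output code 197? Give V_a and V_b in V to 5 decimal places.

[1.57600 V, 1.58400 V)

LSB = 2.048/2^8 = 8.000 mV.
V_a = V_low + 197·LSB = 1.576 V; V_b = V_low + 198·LSB = 1.584 V.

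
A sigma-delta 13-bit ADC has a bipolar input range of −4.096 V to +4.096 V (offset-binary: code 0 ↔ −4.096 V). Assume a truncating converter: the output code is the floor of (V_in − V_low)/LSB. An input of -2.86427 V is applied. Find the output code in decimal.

code 1231

Full-scale span = 8.192 V; LSB = 8.192/2^13 = 1.000 mV.
Input sits at 1231.730 steps above V_low.
Floor → code 1231.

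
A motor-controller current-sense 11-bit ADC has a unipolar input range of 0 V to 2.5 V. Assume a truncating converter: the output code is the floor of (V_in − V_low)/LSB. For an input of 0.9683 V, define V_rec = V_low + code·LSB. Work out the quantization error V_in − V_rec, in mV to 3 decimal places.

LSB = 2.5/2^11 = 1.221 mV.
Scaled input = 793.2314 LSBs, so code = 793.
V_rec = 0 + 793·0.0012207 = 0.96801758 V.
Error = 0.9683 − 0.96801758 = 0.000282422 V = 0.282 mV.

0.282 mV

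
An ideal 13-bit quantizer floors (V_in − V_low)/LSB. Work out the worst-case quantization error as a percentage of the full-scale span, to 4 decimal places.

0.0122 %

Truncating → worst-case error = 1 LSB = V_FS/2^13, so 100/8192 = 0.012207 % of full scale.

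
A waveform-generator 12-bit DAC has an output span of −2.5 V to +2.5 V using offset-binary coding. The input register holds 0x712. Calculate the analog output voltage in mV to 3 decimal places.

-290.527 mV

LSB = 5 V / 2^12 = 1.221 mV.
Code 0x712 = 1810 decimal.
V_out = (−2.5) + 1810 × 0.0012207 V = -0.290527 V.
= -290.527 mV.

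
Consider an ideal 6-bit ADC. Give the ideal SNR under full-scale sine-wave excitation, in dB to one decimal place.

37.9 dB

SNR ≈ 6.02·N + 1.76 dB = 6.02·6 + 1.76 = 37.88 dB.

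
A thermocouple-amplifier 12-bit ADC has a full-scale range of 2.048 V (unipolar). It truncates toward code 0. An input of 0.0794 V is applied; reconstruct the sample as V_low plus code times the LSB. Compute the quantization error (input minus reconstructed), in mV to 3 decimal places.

0.400 mV

Step size: 2.048 V ÷ 2^12 = 0.500 mV.
(V_in − V_low)/LSB = (0.0794 − 0)/0.0005 = 158.8000 → code 158 (floor).
Code 158 maps back to 0 + 158×0.0005 V = 0.079 V.
V_in − V_rec = 0.0004 V = 0.400 mV.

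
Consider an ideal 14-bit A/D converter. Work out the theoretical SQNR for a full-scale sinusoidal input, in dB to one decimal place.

SNR ≈ 6.02·N + 1.76 dB = 6.02·14 + 1.76 = 86.04 dB.

86.0 dB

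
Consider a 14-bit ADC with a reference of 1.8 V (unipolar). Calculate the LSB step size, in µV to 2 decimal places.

Full-scale span = 1.8 V.
LSB = 1.8 / 2^14 = 1.8 / 16384 = 0.000109863 V = 109.86 µV.

109.86 µV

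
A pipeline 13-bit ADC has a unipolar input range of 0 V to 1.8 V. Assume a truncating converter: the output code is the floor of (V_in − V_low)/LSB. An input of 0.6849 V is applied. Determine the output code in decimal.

LSB = 1.8 V / 8192 = 219.73 µV.
Input sits at 3117.056 steps above V_low.
So the output code is 3117.

code 3117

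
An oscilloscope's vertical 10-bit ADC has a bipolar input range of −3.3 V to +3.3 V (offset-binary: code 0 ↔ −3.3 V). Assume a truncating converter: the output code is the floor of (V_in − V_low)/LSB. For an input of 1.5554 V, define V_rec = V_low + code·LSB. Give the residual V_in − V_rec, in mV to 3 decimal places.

2.080 mV

One LSB is 6.6 V / 1024 = 6.445 mV.
(1.5554 − (−3.3))/0.00644531 = 753.3227; ⌊·⌋ gives code 753.
Code 753 maps back to (−3.3) + 753×0.00644531 V = 1.5533203 V.
Difference: 0.00207969 V → 2.080 mV.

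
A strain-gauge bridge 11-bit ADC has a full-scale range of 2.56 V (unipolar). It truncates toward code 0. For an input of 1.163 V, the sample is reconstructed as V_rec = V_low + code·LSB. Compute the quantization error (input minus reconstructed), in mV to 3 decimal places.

0.500 mV

One LSB is 2.56 V / 2048 = 1.250 mV.
(V_in − V_low)/LSB = (1.163 − 0)/0.00125 = 930.4000 → code 930 (floor).
Reconstructed: 1.1625 V.
Difference: 0.0005 V → 0.500 mV.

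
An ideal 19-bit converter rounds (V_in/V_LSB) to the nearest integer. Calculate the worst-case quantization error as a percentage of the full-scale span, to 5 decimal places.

Rounding → worst-case error = ½ LSB = V_FS/2^20, so 100/1048576 = 9.53674e-05 % of full scale.

0.00010 %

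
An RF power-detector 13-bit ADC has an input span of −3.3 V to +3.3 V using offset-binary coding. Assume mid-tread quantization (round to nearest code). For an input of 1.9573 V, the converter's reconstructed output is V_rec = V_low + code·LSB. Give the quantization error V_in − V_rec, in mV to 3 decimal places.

LSB = 6.6/2^13 = 0.806 mV.
(V_in − V_low)/LSB = (1.9573 − (−3.3))/0.000805664 = 6525.4245 → code 6525 (round).
V_rec = (−3.3) + 6525·0.000805664 = 1.956958 V.
V_in − V_rec = 0.000341992 V = 0.342 mV.

0.342 mV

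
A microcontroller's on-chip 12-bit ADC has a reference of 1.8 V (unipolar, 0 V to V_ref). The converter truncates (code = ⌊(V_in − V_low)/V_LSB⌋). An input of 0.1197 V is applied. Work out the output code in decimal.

code 272

LSB = 1.8 V / 4096 = 439.45 µV.
(0.1197 − 0) / 0.000439453 = 272.384 LSBs.
Floor → code 272.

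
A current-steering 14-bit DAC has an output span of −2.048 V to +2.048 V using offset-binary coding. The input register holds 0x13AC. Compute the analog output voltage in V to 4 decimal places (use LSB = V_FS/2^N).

-0.7890 V

LSB = 4.096 V / 2^14 = 250.00 µV.
Code 0x13AC = 5036 decimal.
V_out = (−2.048) + 5036 × 0.00025 V = -0.789 V.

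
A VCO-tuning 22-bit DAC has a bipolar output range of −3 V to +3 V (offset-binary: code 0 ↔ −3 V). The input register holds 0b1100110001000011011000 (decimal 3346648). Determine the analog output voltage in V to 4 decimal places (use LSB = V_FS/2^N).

1.7874 V

LSB = 6 V / 2^22 = 1.43 µV.
Code 0b1100110001000011011000 = 3346648 decimal.
V_out = (−3) + 3346648 × 1.43051e-06 V = 1.78742 V.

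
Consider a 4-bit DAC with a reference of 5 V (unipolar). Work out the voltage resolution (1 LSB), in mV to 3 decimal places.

312.500 mV

Full-scale span = 5 V.
LSB = 5 / 2^4 = 5 / 16 = 0.3125 V = 312.500 mV.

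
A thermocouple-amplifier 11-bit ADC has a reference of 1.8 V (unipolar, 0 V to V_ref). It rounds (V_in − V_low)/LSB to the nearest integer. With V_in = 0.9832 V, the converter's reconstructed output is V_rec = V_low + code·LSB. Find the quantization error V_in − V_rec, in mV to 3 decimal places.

-0.296 mV

One LSB is 1.8 V / 2048 = 0.879 mV.
Scaled input = 1118.6631 LSBs, so code = 1119.
Reconstructed: 0.98349609 V.
V_in − V_rec = -0.000296094 V = -0.296 mV.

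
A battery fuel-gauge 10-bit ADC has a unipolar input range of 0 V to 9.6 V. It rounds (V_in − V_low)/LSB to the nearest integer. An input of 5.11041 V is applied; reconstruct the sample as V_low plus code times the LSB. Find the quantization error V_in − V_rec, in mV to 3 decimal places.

1.035 mV

LSB = 9.6/2^10 = 9.375 mV.
Scaled input = 545.1104 LSBs, so code = 545.
Reconstructed: 5.109375 V.
V_in − V_rec = 0.001035 V = 1.035 mV.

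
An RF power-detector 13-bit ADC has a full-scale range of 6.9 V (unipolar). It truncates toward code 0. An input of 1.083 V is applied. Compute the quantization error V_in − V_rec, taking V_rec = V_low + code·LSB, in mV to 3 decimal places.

LSB = 6.9/2^13 = 0.842 mV.
Scaled input = 1285.7878 LSBs, so code = 1285.
Code 1285 maps back to 0 + 1285×0.000842285 V = 1.0823364 V.
V_in − V_rec = 0.000663574 V = 0.664 mV.

0.664 mV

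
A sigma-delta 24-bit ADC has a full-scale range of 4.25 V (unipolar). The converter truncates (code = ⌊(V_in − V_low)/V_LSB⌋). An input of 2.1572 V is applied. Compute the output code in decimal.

With 16777216 levels over 4.25 V, one step is 0.25 µV.
Input sits at 8515720.084 steps above V_low.
Floor → code 8515720.

code 8515720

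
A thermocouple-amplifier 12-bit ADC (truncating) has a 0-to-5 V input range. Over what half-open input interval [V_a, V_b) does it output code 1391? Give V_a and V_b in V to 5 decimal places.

LSB = 5/2^12 = 1.221 mV.
V_a = V_low + 1391·LSB = 1.698 V; V_b = V_low + 1392·LSB = 1.69922 V.

[1.69800 V, 1.69922 V)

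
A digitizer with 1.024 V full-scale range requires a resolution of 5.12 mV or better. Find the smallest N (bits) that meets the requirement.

8 bits

Number of steps required ≥ 1.024 V / 5.12 mV = 200.00.
Need 2^N ≥ 200.00; 2^7 = 128, 2^8 = 256.
Minimum N = 8.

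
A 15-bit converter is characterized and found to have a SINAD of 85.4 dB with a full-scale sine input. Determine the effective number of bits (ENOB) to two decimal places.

13.89 bits

ENOB = (SINAD − 1.76) / 6.02 = (85.4 − 1.76)/6.02 = 13.894.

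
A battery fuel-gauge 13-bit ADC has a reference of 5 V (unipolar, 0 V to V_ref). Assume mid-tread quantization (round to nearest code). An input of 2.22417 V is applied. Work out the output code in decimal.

code 3644

With 8192 levels over 5 V, one step is 0.610 mV.
(V_in − V_low)/LSB = (2.22417 − 0) / 0.000610352 = 3644.080.
Round → code 3644.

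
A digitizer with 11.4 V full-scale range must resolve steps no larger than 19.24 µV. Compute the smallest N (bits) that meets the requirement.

Number of steps required ≥ 11.4 V / 19.24 µV = 592515.59.
Need 2^N ≥ 592515.59; 2^19 = 524288, 2^20 = 1048576.
Minimum N = 20.

20 bits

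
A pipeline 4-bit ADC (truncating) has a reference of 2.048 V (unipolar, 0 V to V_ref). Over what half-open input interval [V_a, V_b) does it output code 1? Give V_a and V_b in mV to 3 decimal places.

LSB = 2.048/2^4 = 128.000 mV.
V_a = V_low + 1·LSB = 0.128 V; V_b = V_low + 2·LSB = 0.256 V.

[128.000 mV, 256.000 mV)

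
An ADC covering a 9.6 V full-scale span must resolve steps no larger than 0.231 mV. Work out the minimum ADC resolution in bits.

Number of steps required ≥ 9.6 V / 0.231 mV = 41558.44.
Need 2^N ≥ 41558.44; 2^15 = 32768, 2^16 = 65536.
Minimum N = 16.

16 bits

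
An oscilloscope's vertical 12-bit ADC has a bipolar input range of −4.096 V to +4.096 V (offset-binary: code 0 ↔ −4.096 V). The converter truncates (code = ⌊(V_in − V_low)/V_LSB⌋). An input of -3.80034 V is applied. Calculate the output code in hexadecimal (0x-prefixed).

code 0x93 (decimal 147)

Full-scale span = 8.192 V; LSB = 8.192/2^12 = 2.000 mV.
(-3.80034 − (−4.096)) / 0.002 = 147.830 LSBs.
⌊·⌋(147.830) = 147.
In hexadecimal (0x-prefixed): 0x93.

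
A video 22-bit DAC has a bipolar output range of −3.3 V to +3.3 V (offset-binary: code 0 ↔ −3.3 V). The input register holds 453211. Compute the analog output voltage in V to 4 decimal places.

-2.5868 V

LSB = 6.6 V / 2^22 = 1.57 µV.
V_out = (−3.3) + 453211 × 1.57356e-06 V = -2.58684 V.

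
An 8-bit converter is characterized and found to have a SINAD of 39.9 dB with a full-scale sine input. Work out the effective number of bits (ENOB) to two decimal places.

ENOB = (SINAD − 1.76) / 6.02 = (39.9 − 1.76)/6.02 = 6.336.

6.34 bits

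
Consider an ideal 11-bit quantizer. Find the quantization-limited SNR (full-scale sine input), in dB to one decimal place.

68.0 dB

SNR ≈ 6.02·N + 1.76 dB = 6.02·11 + 1.76 = 67.98 dB.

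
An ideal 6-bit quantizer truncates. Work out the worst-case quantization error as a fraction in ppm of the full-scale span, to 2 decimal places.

15625.00 ppm

Truncating → worst-case error = 1 LSB = V_FS/2^6, so 1e+06/64 = 15625 ppm of full scale.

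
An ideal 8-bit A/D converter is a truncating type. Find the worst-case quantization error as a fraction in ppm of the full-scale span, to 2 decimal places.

Truncating → worst-case error = 1 LSB = V_FS/2^8, so 1e+06/256 = 3906.25 ppm of full scale.

3906.25 ppm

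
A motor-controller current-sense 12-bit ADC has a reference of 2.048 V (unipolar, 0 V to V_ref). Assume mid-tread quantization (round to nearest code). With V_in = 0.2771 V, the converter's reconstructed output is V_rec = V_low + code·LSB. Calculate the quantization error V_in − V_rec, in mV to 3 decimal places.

0.100 mV

LSB = 2.048/2^12 = 0.500 mV.
(0.2771 − 0)/0.0005 = 554.2000; round gives code 554.
Reconstructed: 0.277 V.
Difference: 0.0001 V → 0.100 mV.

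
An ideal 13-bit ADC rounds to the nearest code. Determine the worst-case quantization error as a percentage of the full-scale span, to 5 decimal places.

Rounding → worst-case error = ½ LSB = V_FS/2^14, so 100/16384 = 0.00610352 % of full scale.

0.00610 %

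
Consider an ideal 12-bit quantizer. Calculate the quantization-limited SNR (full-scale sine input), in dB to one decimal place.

SNR ≈ 6.02·N + 1.76 dB = 6.02·12 + 1.76 = 74.00 dB.

74.0 dB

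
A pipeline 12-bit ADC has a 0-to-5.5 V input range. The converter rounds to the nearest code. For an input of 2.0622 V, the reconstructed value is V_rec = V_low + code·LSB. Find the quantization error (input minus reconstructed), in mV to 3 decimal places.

-0.300 mV

LSB = 5.5/2^12 = 1.343 mV.
(2.0622 − 0)/0.00134277 = 1535.7766; round gives code 1536.
Code 1536 maps back to 0 + 1536×0.00134277 V = 2.0625 V.
Error = 2.0622 − 2.0625 = -0.0003 V = -0.300 mV.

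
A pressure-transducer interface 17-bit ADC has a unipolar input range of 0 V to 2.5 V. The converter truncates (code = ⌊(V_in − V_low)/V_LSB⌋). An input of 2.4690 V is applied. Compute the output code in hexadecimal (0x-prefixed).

With 131072 levels over 2.5 V, one step is 19.07 µV.
Input sits at 129446.707 steps above V_low.
⌊·⌋(129446.707) = 129446.
In hexadecimal (0x-prefixed): 0x1F9A6.

code 0x1F9A6 (decimal 129446)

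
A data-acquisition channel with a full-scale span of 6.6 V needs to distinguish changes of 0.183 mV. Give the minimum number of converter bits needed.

Number of steps required ≥ 6.6 V / 0.183 mV = 36065.57.
Need 2^N ≥ 36065.57; 2^15 = 32768, 2^16 = 65536.
Minimum N = 16.

16 bits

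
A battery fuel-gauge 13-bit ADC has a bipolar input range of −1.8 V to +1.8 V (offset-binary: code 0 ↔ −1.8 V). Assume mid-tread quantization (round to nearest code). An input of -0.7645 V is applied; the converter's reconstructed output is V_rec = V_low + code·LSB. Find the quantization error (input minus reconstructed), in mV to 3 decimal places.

LSB = 3.6/2^13 = 439.45 µV.
(-0.7645 − (−1.8))/0.000439453 = 2356.3378; round gives code 2356.
Reconstructed: -0.76464844 V.
Error = -0.7645 − (−0.76464844) = 0.000148437 V = 0.148 mV.

0.148 mV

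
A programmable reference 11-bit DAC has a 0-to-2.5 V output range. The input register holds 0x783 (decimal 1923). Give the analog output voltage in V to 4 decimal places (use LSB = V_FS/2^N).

LSB = 2.5 V / 2^11 = 1.221 mV.
Code 0x783 = 1923 decimal.
V_out = 0 + 1923 × 0.0012207 V = 2.34741 V.

2.3474 V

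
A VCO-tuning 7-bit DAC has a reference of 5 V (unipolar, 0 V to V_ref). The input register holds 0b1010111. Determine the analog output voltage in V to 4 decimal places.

3.3984 V

LSB = 5 V / 2^7 = 39.062 mV.
Code 0b1010111 = 87 decimal.
V_out = 0 + 87 × 0.0390625 V = 3.39844 V.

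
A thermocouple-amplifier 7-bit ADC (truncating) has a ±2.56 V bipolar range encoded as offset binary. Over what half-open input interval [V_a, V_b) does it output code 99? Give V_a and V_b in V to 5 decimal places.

[1.40000 V, 1.44000 V)

LSB = 5.12/2^7 = 40.000 mV.
V_a = V_low + 99·LSB = 1.4 V; V_b = V_low + 100·LSB = 1.44 V.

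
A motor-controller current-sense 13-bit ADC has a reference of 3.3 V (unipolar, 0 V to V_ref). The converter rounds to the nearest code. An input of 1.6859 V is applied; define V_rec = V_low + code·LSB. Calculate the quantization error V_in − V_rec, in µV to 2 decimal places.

Step size: 3.3 V ÷ 2^13 = 402.83 µV.
(1.6859 − 0)/0.000402832 = 4185.1190; round gives code 4185.
Code 4185 maps back to 0 + 4185×0.000402832 V = 1.6858521 V.
Error = 1.6859 − 1.6858521 = 4.79492e-05 V = 47.95 µV.

47.95 µV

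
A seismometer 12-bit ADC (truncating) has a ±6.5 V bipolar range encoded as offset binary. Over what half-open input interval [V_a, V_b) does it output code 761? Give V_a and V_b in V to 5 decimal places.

LSB = 13/2^12 = 3.174 mV.
V_a = V_low + 761·LSB = -4.08472 V; V_b = V_low + 762·LSB = -4.08154 V.

[-4.08472 V, -4.08154 V)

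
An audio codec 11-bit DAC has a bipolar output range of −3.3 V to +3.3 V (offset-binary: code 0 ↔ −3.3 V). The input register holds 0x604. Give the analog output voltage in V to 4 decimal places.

LSB = 6.6 V / 2^11 = 3.223 mV.
Code 0x604 = 1540 decimal.
V_out = (−3.3) + 1540 × 0.00322266 V = 1.66289 V.

1.6629 V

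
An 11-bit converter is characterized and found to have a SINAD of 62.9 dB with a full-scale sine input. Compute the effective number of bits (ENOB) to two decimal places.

10.16 bits

ENOB = (SINAD − 1.76) / 6.02 = (62.9 − 1.76)/6.02 = 10.156.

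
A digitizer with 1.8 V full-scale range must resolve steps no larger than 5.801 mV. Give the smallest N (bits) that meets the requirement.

Number of steps required ≥ 1.8 V / 5.801 mV = 310.29.
Need 2^N ≥ 310.29; 2^8 = 256, 2^9 = 512.
Minimum N = 9.

9 bits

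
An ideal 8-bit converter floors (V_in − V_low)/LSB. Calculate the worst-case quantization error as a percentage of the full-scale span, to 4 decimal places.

Truncating → worst-case error = 1 LSB = V_FS/2^8, so 100/256 = 0.390625 % of full scale.

0.3906 %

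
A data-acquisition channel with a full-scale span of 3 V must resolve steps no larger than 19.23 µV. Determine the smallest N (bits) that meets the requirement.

18 bits

Number of steps required ≥ 3 V / 19.23 µV = 156006.24.
Need 2^N ≥ 156006.24; 2^17 = 131072, 2^18 = 262144.
Minimum N = 18.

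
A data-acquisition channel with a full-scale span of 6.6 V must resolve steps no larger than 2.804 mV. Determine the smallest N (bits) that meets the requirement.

Number of steps required ≥ 6.6 V / 2.804 mV = 2353.78.
Need 2^N ≥ 2353.78; 2^11 = 2048, 2^12 = 4096.
Minimum N = 12.

12 bits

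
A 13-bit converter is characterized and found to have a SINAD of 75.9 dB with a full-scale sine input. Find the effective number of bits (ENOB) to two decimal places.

ENOB = (SINAD − 1.76) / 6.02 = (75.9 − 1.76)/6.02 = 12.316.

12.32 bits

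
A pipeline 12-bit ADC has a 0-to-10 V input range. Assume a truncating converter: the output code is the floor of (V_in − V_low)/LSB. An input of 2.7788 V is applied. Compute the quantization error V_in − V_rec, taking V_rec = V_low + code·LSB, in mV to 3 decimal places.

0.480 mV

Step size: 10 V ÷ 2^12 = 2.441 mV.
(2.7788 − 0)/0.00244141 = 1138.1965; ⌊·⌋ gives code 1138.
Reconstructed: 2.7783203 V.
Error = 2.7788 − 2.7783203 = 0.000479688 V = 0.480 mV.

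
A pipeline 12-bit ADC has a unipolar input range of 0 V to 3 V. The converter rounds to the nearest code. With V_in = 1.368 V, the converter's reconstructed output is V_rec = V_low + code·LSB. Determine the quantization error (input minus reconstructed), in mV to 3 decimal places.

-0.164 mV

One LSB is 3 V / 4096 = 0.732 mV.
(1.368 − 0)/0.000732422 = 1867.7760; round gives code 1868.
Reconstructed: 1.3681641 V.
Difference: -0.000164063 V → -0.164 mV.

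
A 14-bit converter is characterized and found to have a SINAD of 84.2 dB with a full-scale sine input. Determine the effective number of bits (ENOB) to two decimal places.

ENOB = (SINAD − 1.76) / 6.02 = (84.2 − 1.76)/6.02 = 13.694.

13.69 bits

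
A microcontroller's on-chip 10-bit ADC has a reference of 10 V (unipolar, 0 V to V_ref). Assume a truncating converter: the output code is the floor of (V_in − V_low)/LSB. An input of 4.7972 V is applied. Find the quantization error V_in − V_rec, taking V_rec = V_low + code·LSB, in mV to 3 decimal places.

One LSB is 10 V / 1024 = 9.766 mV.
(4.7972 − 0)/0.00976562 = 491.2333; ⌊·⌋ gives code 491.
V_rec = 0 + 491·0.00976562 = 4.7949219 V.
V_in − V_rec = 0.00227813 V = 2.278 mV.

2.278 mV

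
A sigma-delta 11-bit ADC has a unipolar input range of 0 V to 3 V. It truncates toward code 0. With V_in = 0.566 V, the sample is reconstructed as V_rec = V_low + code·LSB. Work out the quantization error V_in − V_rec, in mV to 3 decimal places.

One LSB is 3 V / 2048 = 1.465 mV.
(V_in − V_low)/LSB = (0.566 − 0)/0.00146484 = 386.3893 → code 386 (floor).
Code 386 maps back to 0 + 386×0.00146484 V = 0.56542969 V.
V_in − V_rec = 0.000570312 V = 0.570 mV.

0.570 mV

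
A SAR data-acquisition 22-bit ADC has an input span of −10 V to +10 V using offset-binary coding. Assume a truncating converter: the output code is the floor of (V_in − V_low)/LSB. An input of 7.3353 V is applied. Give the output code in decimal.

code 3635475

LSB = 20 V / 4194304 = 4.77 µV.
(7.3353 − (−10)) / 4.76837e-06 = 3635475.907 LSBs.
So the output code is 3635475.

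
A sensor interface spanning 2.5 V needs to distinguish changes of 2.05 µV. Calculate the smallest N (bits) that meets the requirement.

21 bits

Number of steps required ≥ 2.5 V / 2.05 µV = 1219512.20.
Need 2^N ≥ 1219512.20; 2^20 = 1048576, 2^21 = 2097152.
Minimum N = 21.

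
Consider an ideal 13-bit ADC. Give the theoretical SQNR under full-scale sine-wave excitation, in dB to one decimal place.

SNR ≈ 6.02·N + 1.76 dB = 6.02·13 + 1.76 = 80.02 dB.

80.0 dB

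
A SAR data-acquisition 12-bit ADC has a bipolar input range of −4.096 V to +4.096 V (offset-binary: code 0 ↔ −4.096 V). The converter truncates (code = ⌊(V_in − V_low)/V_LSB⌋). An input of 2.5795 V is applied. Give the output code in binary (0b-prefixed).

With 4096 levels over 8.192 V, one step is 2.000 mV.
Input sits at 3337.750 steps above V_low.
⌊·⌋(3337.750) = 3337.
In binary (0b-prefixed): 0b110100001001.

code 0b110100001001 (decimal 3337)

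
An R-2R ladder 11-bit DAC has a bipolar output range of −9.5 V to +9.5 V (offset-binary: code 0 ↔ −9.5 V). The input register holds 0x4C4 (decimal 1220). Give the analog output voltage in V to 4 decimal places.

LSB = 19 V / 2^11 = 9.277 mV.
Code 0x4C4 = 1220 decimal.
V_out = (−9.5) + 1220 × 0.00927734 V = 1.81836 V.

1.8184 V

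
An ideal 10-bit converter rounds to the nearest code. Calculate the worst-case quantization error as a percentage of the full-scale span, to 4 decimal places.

0.0488 %

Rounding → worst-case error = ½ LSB = V_FS/2^11, so 100/2048 = 0.0488281 % of full scale.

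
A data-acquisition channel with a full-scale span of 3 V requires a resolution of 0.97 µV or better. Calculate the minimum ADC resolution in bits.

Number of steps required ≥ 3 V / 0.97 µV = 3092783.51.
Need 2^N ≥ 3092783.51; 2^21 = 2097152, 2^22 = 4194304.
Minimum N = 22.

22 bits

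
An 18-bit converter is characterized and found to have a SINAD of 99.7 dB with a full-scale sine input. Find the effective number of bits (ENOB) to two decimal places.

16.27 bits

ENOB = (SINAD − 1.76) / 6.02 = (99.7 − 1.76)/6.02 = 16.269.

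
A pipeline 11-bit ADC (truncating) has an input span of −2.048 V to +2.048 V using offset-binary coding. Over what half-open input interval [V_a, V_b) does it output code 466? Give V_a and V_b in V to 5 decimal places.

LSB = 4.096/2^11 = 2.000 mV.
V_a = V_low + 466·LSB = -1.116 V; V_b = V_low + 467·LSB = -1.114 V.

[-1.11600 V, -1.11400 V)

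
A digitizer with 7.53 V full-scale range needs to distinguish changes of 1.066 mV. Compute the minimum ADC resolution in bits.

Number of steps required ≥ 7.53 V / 1.066 mV = 7063.79.
Need 2^N ≥ 7063.79; 2^12 = 4096, 2^13 = 8192.
Minimum N = 13.

13 bits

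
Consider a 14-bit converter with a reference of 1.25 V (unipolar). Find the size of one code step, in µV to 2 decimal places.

Full-scale span = 1.25 V.
LSB = 1.25 / 2^14 = 1.25 / 16384 = 7.62939e-05 V = 76.29 µV.

76.29 µV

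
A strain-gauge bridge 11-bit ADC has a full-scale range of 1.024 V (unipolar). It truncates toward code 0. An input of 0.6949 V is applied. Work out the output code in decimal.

LSB = 1.024 V / 2048 = 0.500 mV.
(0.6949 − 0) / 0.0005 = 1389.800 LSBs.
Floor → code 1389.

code 1389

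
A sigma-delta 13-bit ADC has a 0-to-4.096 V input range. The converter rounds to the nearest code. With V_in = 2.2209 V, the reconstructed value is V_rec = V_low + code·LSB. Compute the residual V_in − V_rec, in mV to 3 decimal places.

Step size: 4.096 V ÷ 2^13 = 0.500 mV.
(2.2209 − 0)/0.0005 = 4441.8000; round gives code 4442.
V_rec = 0 + 4442·0.0005 = 2.221 V.
Error = 2.2209 − 2.221 = -0.0001 V = -0.100 mV.

-0.100 mV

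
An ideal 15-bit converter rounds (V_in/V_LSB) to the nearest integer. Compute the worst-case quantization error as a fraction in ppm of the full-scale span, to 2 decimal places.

15.26 ppm

Rounding → worst-case error = ½ LSB = V_FS/2^16, so 1e+06/65536 = 15.2588 ppm of full scale.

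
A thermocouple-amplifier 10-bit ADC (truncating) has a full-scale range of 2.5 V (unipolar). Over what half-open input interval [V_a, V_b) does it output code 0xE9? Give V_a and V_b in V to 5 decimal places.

[0.56885 V, 0.57129 V)

LSB = 2.5/2^10 = 2.441 mV.
Code 0xE9 = 233 decimal.
V_a = V_low + 233·LSB = 0.568848 V; V_b = V_low + 234·LSB = 0.571289 V.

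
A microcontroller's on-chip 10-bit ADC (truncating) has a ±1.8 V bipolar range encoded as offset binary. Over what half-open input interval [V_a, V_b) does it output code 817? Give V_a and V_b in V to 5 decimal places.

LSB = 3.6/2^10 = 3.516 mV.
V_a = V_low + 817·LSB = 1.07227 V; V_b = V_low + 818·LSB = 1.07578 V.

[1.07227 V, 1.07578 V)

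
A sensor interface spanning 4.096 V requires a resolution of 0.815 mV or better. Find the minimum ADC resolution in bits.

Number of steps required ≥ 4.096 V / 0.815 mV = 5025.77.
Need 2^N ≥ 5025.77; 2^12 = 4096, 2^13 = 8192.
Minimum N = 13.

13 bits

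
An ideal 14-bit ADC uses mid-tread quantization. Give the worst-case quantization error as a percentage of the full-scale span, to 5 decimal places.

Rounding → worst-case error = ½ LSB = V_FS/2^15, so 100/32768 = 0.00305176 % of full scale.

0.00305 %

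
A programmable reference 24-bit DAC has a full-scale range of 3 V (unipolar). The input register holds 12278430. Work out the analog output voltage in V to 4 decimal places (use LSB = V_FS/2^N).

LSB = 3 V / 2^24 = 0.18 µV.
V_out = 0 + 12278430 × 1.78814e-07 V = 2.19555 V.

2.1956 V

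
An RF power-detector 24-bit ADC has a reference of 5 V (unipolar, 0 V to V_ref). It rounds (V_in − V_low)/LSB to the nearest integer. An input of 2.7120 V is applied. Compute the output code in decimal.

LSB = 5 V / 16777216 = 0.30 µV.
(2.7120 − 0) / 2.98023e-07 = 9099961.958 LSBs.
Round → code 9099962.

code 9099962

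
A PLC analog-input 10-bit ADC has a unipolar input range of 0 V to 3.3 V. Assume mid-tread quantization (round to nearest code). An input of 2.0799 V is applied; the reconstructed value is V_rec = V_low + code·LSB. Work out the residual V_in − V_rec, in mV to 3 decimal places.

1.287 mV

Step size: 3.3 V ÷ 2^10 = 3.223 mV.
(V_in − V_low)/LSB = (2.0799 − 0)/0.00322266 = 645.3993 → code 645 (round).
Code 645 maps back to 0 + 645×0.00322266 V = 2.0786133 V.
Difference: 0.00128672 V → 1.287 mV.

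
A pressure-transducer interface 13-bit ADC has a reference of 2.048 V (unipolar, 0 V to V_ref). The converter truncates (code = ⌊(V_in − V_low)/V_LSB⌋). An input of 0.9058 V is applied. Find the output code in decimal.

code 3623

With 8192 levels over 2.048 V, one step is 250.00 µV.
(0.9058 − 0) / 0.00025 = 3623.200 LSBs.
Floor → code 3623.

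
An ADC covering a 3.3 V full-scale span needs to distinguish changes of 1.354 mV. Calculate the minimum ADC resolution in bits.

12 bits

Number of steps required ≥ 3.3 V / 1.354 mV = 2437.22.
Need 2^N ≥ 2437.22; 2^11 = 2048, 2^12 = 4096.
Minimum N = 12.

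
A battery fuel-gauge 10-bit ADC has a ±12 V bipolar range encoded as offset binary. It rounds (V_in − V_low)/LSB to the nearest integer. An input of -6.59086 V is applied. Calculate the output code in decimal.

With 1024 levels over 24 V, one step is 23.438 mV.
Input sits at 230.790 steps above V_low.
Round → code 231.

code 231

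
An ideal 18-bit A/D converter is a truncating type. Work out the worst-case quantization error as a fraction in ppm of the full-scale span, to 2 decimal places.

3.81 ppm

Truncating → worst-case error = 1 LSB = V_FS/2^18, so 1e+06/262144 = 3.8147 ppm of full scale.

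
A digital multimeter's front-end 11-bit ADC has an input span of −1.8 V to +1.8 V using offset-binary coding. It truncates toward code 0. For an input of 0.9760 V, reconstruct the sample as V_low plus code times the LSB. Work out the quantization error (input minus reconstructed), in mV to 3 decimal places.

0.414 mV

One LSB is 3.6 V / 2048 = 1.758 mV.
(0.9760 − (−1.8))/0.00175781 = 1579.2356; ⌊·⌋ gives code 1579.
V_rec = (−1.8) + 1579·0.00175781 = 0.97558594 V.
V_in − V_rec = 0.000414062 V = 0.414 mV.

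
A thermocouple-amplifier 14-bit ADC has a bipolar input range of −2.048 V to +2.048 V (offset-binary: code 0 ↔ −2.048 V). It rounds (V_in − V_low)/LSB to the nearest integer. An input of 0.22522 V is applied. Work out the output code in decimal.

LSB = 4.096 V / 16384 = 250.00 µV.
(0.22522 − (−2.048)) / 0.00025 = 9092.880 LSBs.
So the output code is 9093.

code 9093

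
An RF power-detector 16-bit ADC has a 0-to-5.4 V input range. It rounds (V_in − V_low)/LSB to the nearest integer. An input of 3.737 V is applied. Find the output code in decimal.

code 45353

LSB = 5.4 V / 65536 = 82.40 µV.
Input sits at 45353.339 steps above V_low.
So the output code is 45353.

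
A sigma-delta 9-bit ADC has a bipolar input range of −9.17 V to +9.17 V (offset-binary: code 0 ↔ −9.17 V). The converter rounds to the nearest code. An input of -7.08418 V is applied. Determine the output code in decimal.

code 58

With 512 levels over 18.34 V, one step is 35.820 mV.
Input sits at 58.230 steps above V_low.
round(58.230) = 58.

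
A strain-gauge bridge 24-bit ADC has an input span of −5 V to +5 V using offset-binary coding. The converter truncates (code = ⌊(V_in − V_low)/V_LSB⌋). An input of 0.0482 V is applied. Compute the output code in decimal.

code 8469474

With 16777216 levels over 10 V, one step is 0.60 µV.
Input sits at 8469474.181 steps above V_low.
Floor → code 8469474.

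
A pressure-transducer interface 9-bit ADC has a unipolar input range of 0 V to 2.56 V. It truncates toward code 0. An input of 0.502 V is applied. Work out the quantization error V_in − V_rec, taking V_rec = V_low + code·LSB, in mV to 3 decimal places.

Step size: 2.56 V ÷ 2^9 = 5.000 mV.
(0.502 − 0)/0.005 = 100.4000; ⌊·⌋ gives code 100.
Reconstructed: 0.5 V.
Error = 0.502 − 0.5 = 0.002 V = 2.000 mV.

2.000 mV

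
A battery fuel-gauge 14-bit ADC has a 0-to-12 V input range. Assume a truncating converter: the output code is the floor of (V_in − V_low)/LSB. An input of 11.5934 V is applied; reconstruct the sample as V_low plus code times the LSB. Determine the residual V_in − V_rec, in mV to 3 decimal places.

One LSB is 12 V / 16384 = 0.732 mV.
(11.5934 − 0)/0.000732422 = 15828.8555; ⌊·⌋ gives code 15828.
V_rec = 0 + 15828·0.000732422 = 11.592773 V.
Error = 11.5934 − 11.592773 = 0.000626562 V = 0.627 mV.

0.627 mV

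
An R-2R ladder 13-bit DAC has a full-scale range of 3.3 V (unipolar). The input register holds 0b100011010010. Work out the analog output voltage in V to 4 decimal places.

LSB = 3.3 V / 2^13 = 402.83 µV.
Code 0b100011010010 = 2258 decimal.
V_out = 0 + 2258 × 0.000402832 V = 0.909595 V.

0.9096 V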